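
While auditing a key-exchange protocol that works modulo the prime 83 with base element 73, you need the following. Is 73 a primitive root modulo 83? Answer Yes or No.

Yes

φ(83) = 83 − 1 = 82 = 2 · 41.
It suffices to check that the order of 73 is not a proper divisor of 82: compute 73^(82/q) for q ∈ {2, 41}.
73^41 ≡ 82 (mod 83)  [q = 2: ≢ 1 ✓]
73^2 ≡ 17 (mod 83)  [q = 41: ≢ 1 ✓]
All checks pass, so 73 has order 82 and is a primitive root modulo 83.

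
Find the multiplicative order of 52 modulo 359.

358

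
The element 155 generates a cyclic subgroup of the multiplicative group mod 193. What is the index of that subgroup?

By Lagrange's theorem, ord_193(155) divides φ(193) = 193 − 1 = 192 = 2^6 · 3.
Divisors of 192: 1, 2, 3, 4, 6, 8, 12, 16, 24, 32, 48, 64, 96, 192.
Evaluate successive powers at the divisors of 192:
155^1 ≡ 155
155^2 ≡ 93
155^3 ≡ 133
155^4 ≡ 157
155^6 ≡ 126
155^8 ≡ 138
155^12 ≡ 50
155^16 ≡ 130
155^24 ≡ 184
155^32 ≡ 109
155^48 ≡ 81
155^64 ≡ 108
155^96 ≡ 192
155^192 ≡ 1
The order of 155 is 192, so the subgroup it generates has 192 elements.
[(Z/193Z)^× : ⟨155⟩] = 192/192 = 1.

1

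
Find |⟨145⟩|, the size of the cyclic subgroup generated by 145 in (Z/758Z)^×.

The order of 145 must divide φ(758) = φ(2)·φ(379) = 1·378 = 378 = 2 · 3^3 · 7.
Divisors of 378: 1, 2, 3, 6, 7, 9, 14, 18, 21, 27, 42, 54, 63, 126, 189, 378.
Evaluate successive powers at the divisors of 378:
145^1 ≡ 145 (mod 758)
145^2 ≡ 559 (mod 758)
145^3 ≡ 707 (mod 758)
145^6 ≡ 327 (mod 758)
145^7 ≡ 419 (mod 758)
145^9 ≡ 757 (mod 758)
145^14 ≡ 463 (mod 758)
145^18 ≡ 1 (mod 758) ✓
Hence ord(145) = 18.

18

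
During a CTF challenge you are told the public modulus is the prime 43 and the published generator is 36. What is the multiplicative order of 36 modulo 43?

3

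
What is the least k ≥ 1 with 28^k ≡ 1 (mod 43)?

42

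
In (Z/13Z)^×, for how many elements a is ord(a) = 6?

φ(13) = 13 − 1 = 12 = 2^2 · 3.
Since (Z/13Z)^× is cyclic of order 12, the number of elements of order d is φ(d) when d | 12 and 0 otherwise.
6 = 2 · 3 divides 12, and φ(6) = 2.

2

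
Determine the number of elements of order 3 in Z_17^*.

φ(17) = 17 − 1 = 16 = 2^4.
Since (Z/17Z)^× is cyclic of order 16, the number of elements of order d is φ(d) when d | 16 and 0 otherwise.
3 does not divide 16, so no element of (Z/17Z)^× has order 3.

0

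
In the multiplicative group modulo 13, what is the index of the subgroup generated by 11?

ord(11) | φ(13) = 13 − 1 = 12 = 2^2 · 3.
Divisors of 12: 1, 2, 3, 4, 6, 12.
Test each divisor d:
11^1 ≡ 11
11^2 ≡ 4
11^3 ≡ 5
11^4 ≡ 3
11^6 ≡ 12
11^12 ≡ 1
So ord_13(11) = 12, hence |⟨11⟩| = 12.
[(Z/13Z)^× : ⟨11⟩] = 12/12 = 1.

1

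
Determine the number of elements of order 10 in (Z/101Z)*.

4

φ(101) = 101 − 1 = 100 = 2^2 · 5^2.
In a cyclic group of order 100, there are φ(d) elements of order d for each divisor d of 100, and zero for non-divisors.
10 = 2 · 5 divides 100, and φ(10) = 4.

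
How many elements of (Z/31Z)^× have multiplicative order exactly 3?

φ(31) = 31 − 1 = 30 = 2 · 3 · 5.
Since (Z/31Z)^× is cyclic of order 30, the number of elements of order d is φ(d) when d | 30 and 0 otherwise.
3 | 30, and φ(3) = 3 − 1 = 2.

2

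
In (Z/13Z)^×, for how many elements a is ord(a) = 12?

4

φ(13) = 13 − 1 = 12 = 2^2 · 3.
In a cyclic group of order 12, there are φ(d) elements of order d for each divisor d of 12, and zero for non-divisors.
12 = 2^2 · 3 divides 12, and φ(12) = 4.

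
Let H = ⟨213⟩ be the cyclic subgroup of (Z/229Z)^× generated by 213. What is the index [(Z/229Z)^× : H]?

6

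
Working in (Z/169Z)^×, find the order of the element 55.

ord(55) | φ(169) = φ(13^2) = 13·(13−1) = 156 = 2^2 · 3 · 13.
Divisors of 156: 1, 2, 3, 4, 6, 12, 13, 26, 39, 52, 78, 156.
Evaluate successive powers at the divisors of 156:
55^1 ≡ 55
55^2 ≡ 152
55^3 ≡ 79
55^4 ≡ 120
55^6 ≡ 157
55^12 ≡ 144
55^13 ≡ 146
55^26 ≡ 22
55^39 ≡ 1
Therefore the multiplicative order of 55 modulo 169 is 39.

39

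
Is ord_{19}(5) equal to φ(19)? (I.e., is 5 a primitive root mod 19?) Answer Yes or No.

No

φ(19) = 19 − 1 = 18 = 2 · 3^2.
It suffices to check that the order of 5 is not a proper divisor of 18: compute 5^(18/q) for q ∈ {2, 3}.
5^9 ≡ 1 (mod 19)  [q = 2: ≡ 1 ✗]
5^6 ≡ 7 (mod 19)  [q = 3: ≢ 1 ✓]
Since 5^9 ≡ 1, the order of 5 divides 9 < 18, so 5 is not a primitive root.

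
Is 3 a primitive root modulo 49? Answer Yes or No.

Yes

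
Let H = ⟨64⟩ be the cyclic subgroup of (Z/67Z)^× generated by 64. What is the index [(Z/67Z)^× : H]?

Since 64 ∈ (Z/67Z)^×, its order divides φ(67) = 67 − 1 = 66 = 2 · 3 · 11.
Divisors of 66: 1, 2, 3, 6, 11, 22, 33, 66.
Check 64^d mod 67 for each divisor in increasing order:
64^1 ≡ 64 (mod 67)
64^2 ≡ 9 (mod 67)
64^3 ≡ 40 (mod 67)
64^6 ≡ 59 (mod 67)
64^11 ≡ 1 (mod 67) ✓
So ord_67(64) = 11, hence |⟨64⟩| = 11.
Index = |(Z/67Z)^×| / |⟨64⟩| = 66 / 11 = 6.

6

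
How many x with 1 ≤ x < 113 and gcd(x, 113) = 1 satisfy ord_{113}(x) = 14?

6

φ(113) = 113 − 1 = 112 = 2^4 · 7.
(Z/113Z)^× is cyclic (|G| = 112); a cyclic group of order m has exactly φ(d) elements of each order d | m, and none otherwise.
14 = 2 · 7 divides 112, and φ(14) = 6.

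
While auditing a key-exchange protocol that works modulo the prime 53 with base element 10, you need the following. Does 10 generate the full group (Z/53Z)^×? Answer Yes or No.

φ(53) = 53 − 1 = 52 = 2^2 · 13.
Test 10^(52/q) mod 53 for each prime factor q of 52:
10^26 ≡ 1 (mod 53)  [q = 2: ≡ 1 ✗]
10^4 ≡ 36 (mod 53)  [q = 13: ≢ 1 ✓]
10^26 ≡ 1 shows ord(10) | 26, strictly less than φ(53); not a primitive root.

No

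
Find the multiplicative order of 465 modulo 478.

The order of 465 must divide φ(478) = φ(2)·φ(239) = 1·238 = 238 = 2 · 7 · 17.
Divisors of 238: 1, 2, 7, 14, 17, 34, 119, 238.
Test each divisor d:
465^1 ≡ 465
465^2 ≡ 169
465^7 ≡ 455
465^14 ≡ 51
465^17 ≡ 283
465^34 ≡ 263
465^119 ≡ 1
Therefore the multiplicative order of 465 modulo 478 is 119.

119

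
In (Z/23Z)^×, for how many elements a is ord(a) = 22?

10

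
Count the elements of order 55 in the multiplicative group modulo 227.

φ(227) = 227 − 1 = 226 = 2 · 113.
(Z/227Z)^× is cyclic (|G| = 226); a cyclic group of order m has exactly φ(d) elements of each order d | m, and none otherwise.
Since 55 ∤ 226, the count is 0.

0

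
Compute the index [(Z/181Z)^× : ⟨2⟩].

1

ord(2) | φ(181) = 181 − 1 = 180 = 2^2 · 3^2 · 5.
Divisors of 180: 1, 2, 3, 4, 5, 6, 9, 10, 12, 15, 18, 20, 30, 36, 45, 60, 90, 180.
Check 2^d mod 181 for each divisor in increasing order:
2^1 ≡ 2
2^2 ≡ 4
2^3 ≡ 8
2^4 ≡ 16
2^5 ≡ 32
2^6 ≡ 64
2^9 ≡ 150
2^10 ≡ 119
2^12 ≡ 114
2^15 ≡ 7
2^18 ≡ 56
2^20 ≡ 43
2^30 ≡ 49
2^36 ≡ 59
2^45 ≡ 162
2^60 ≡ 48
2^90 ≡ 180
2^180 ≡ 1
The order of 2 is 180, so the subgroup it generates has 180 elements.
The index is φ(181) / ord(2) = 180 / 180 = 1.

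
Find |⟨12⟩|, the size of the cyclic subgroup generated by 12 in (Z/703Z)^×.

18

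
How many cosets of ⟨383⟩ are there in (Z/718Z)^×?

2

ord(383) | φ(718) = φ(2)·φ(359) = 1·358 = 358 = 2 · 179.
Divisors of 358: 1, 2, 179, 358.
Compute 383^d (mod 718) for the divisors d until we hit 1:
383^1 ≡ 383 (mod 718)
383^2 ≡ 217 (mod 718)
383^179 ≡ 1 (mod 718) ✓
Thus |⟨383⟩| = ord(383) = 179.
[(Z/718Z)^× : ⟨383⟩] = 358/179 = 2.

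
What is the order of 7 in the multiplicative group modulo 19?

Since 7 ∈ (Z/19Z)^×, its order divides φ(19) = 19 − 1 = 18 = 2 · 3^2.
Divisors of 18: 1, 2, 3, 6, 9, 18.
Compute 7^d (mod 19) for the divisors d until we hit 1:
7^1 ≡ 7 (mod 19)
7^2 ≡ 11 (mod 19)
7^3 ≡ 1 (mod 19) ✓
So ord_19(7) = 3.

3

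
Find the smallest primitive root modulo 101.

2

φ(101) = 101 − 1 = 100 = 2^2 · 5^2.
g is a primitive root iff g^(100/q) ≢ 1 (mod 101) for each prime q ∈ {2, 5}.
g = 2: 2^50 ≡ 100; 2^20 ≡ 95 — none is 1, so 2 is a primitive root.
So 2 is the smallest generator of (Z/101Z)^×.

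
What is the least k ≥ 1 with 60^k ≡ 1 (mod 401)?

400

Since 60 ∈ (Z/401Z)^×, its order divides φ(401) = 401 − 1 = 400 = 2^4 · 5^2.
Divisors of 400: 1, 2, 4, 5, 8, 10, 16, 20, 25, 40, 50, 80, 100, 200, 400.
Evaluate successive powers at the divisors of 400:
60^1 ≡ 60 (mod 401)
60^2 ≡ 392 (mod 401)
60^4 ≡ 81 (mod 401)
60^5 ≡ 48 (mod 401)
60^8 ≡ 145 (mod 401)
60^10 ≡ 299 (mod 401)
60^16 ≡ 173 (mod 401)
60^20 ≡ 379 (mod 401)
60^25 ≡ 147 (mod 401)
60^40 ≡ 83 (mod 401)
60^50 ≡ 356 (mod 401)
60^80 ≡ 72 (mod 401)
60^100 ≡ 20 (mod 401)
60^200 ≡ 400 (mod 401)
60^400 ≡ 1 (mod 401) ✓
Hence ord(60) = 400.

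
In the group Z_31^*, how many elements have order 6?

2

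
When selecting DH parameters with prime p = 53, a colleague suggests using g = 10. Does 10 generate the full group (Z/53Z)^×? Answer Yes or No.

φ(53) = 53 − 1 = 52 = 2^2 · 13.
An element g generates (Z/53Z)^× iff g^(52/q) ≢ 1 (mod 53) for each prime q ∈ {2, 13}.
10^26 ≡ 1 (mod 53)  [q = 2: ≡ 1 ✗]
10^4 ≡ 36 (mod 53)  [q = 13: ≢ 1 ✓]
The check at q = 2 fails, so 10 generates a proper subgroup.

No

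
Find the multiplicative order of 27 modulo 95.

Since 27 ∈ (Z/95Z)^×, its order divides φ(95) = φ(5·19) = (5−1)·(19−1) = 4·18 = 72 = 2^3 · 3^2.
Divisors of 72: 1, 2, 3, 4, 6, 8, 9, 12, 18, 24, 36, 72.
Check 27^d mod 95 for each divisor in increasing order:
27^1 ≡ 27 (mod 95)
27^2 ≡ 64 (mod 95)
27^3 ≡ 18 (mod 95)
27^4 ≡ 11 (mod 95)
27^6 ≡ 39 (mod 95)
27^8 ≡ 26 (mod 95)
27^9 ≡ 37 (mod 95)
27^12 ≡ 1 (mod 95) ✓
So ord_95(27) = 12.

12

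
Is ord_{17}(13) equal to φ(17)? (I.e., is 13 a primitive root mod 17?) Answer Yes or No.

No

φ(17) = 17 − 1 = 16 = 2^4.
Test 13^(16/q) mod 17 for each prime factor q of 16:
13^8 ≡ 1 (mod 17)  [q = 2: ≡ 1 ✗]
The check at q = 2 fails, so 13 generates a proper subgroup.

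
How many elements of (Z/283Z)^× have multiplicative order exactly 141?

92

φ(283) = 283 − 1 = 282 = 2 · 3 · 47.
(Z/283Z)^× is cyclic (|G| = 282); a cyclic group of order m has exactly φ(d) elements of each order d | m, and none otherwise.
141 = 3 · 47 divides 282, and φ(141) = 92.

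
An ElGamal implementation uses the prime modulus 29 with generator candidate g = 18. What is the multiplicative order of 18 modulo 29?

28

The order of 18 must divide φ(29) = 29 − 1 = 28 = 2^2 · 7.
Divisors of 28: 1, 2, 4, 7, 14, 28.
Test each divisor d:
18^1 ≡ 18 (mod 29)
18^2 ≡ 5 (mod 29)
18^4 ≡ 25 (mod 29)
18^7 ≡ 17 (mod 29)
18^14 ≡ 28 (mod 29)
18^28 ≡ 1 (mod 29) ✓
The smallest such exponent is 28, so the order of 18 is 28.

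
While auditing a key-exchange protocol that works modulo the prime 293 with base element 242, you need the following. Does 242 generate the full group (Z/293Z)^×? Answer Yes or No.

Yes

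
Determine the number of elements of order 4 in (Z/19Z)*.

φ(19) = 19 − 1 = 18 = 2 · 3^2.
In a cyclic group of order 18, there are φ(d) elements of order d for each divisor d of 18, and zero for non-divisors.
4 does not divide 18, so no element of (Z/19Z)^× has order 4.

0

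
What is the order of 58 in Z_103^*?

51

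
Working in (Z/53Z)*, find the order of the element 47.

The order of 47 must divide φ(53) = 53 − 1 = 52 = 2^2 · 13.
Divisors of 52: 1, 2, 4, 13, 26, 52.
Test each divisor d:
47^1 ≡ 47 (mod 53)
47^2 ≡ 36 (mod 53)
47^4 ≡ 24 (mod 53)
47^13 ≡ 1 (mod 53) ✓
The smallest such exponent is 13, so the order of 47 is 13.

13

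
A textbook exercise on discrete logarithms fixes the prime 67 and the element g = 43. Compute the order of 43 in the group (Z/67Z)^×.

22

The order of 43 must divide φ(67) = 67 − 1 = 66 = 2 · 3 · 11.
Divisors of 66: 1, 2, 3, 6, 11, 22, 33, 66.
Compute 43^d (mod 67) for the divisors d until we hit 1:
43^1 ≡ 43
43^2 ≡ 40
43^3 ≡ 45
43^6 ≡ 15
43^11 ≡ 66
43^22 ≡ 1
The smallest such exponent is 22, so the order of 43 is 22.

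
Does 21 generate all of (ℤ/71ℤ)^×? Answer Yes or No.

Yes

φ(71) = 71 − 1 = 70 = 2 · 5 · 7.
21 is a primitive root mod 71 iff 21^(φ(71)/q) ≢ 1 for every prime q | φ(71), i.e. q ∈ {2, 5, 7}.
21^35 ≡ 70 (mod 71)  [q = 2: ≢ 1 ✓]
21^14 ≡ 5 (mod 71)  [q = 5: ≢ 1 ✓]
21^10 ≡ 30 (mod 71)  [q = 7: ≢ 1 ✓]
All checks pass, so 21 has order 70 and is a primitive root modulo 71.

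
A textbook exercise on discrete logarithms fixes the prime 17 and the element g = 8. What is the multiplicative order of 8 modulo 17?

8

By Lagrange's theorem, ord_17(8) divides φ(17) = 17 − 1 = 16 = 2^4.
Divisors of 16: 1, 2, 4, 8, 16.
Evaluate successive powers at the divisors of 16:
8^1 ≡ 8
8^2 ≡ 13
8^4 ≡ 16
8^8 ≡ 1
Therefore the multiplicative order of 8 modulo 17 is 8.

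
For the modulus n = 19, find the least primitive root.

2

φ(19) = 19 − 1 = 18 = 2 · 3^2.
Test candidates g = 2, 3, … against the prime factors q ∈ {2, 3} of φ(19): g is a generator iff g^(18/q) ≢ 1 for every such q.
g = 2: 2^9 ≡ 18; 2^6 ≡ 7 — none is 1, so 2 is a primitive root.
Hence the least primitive root of 19 is 2.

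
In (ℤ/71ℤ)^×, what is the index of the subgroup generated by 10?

2

By Lagrange's theorem, ord_71(10) divides φ(71) = 71 − 1 = 70 = 2 · 5 · 7.
Divisors of 70: 1, 2, 5, 7, 10, 14, 35, 70.
Test each divisor d:
10^1 ≡ 10
10^2 ≡ 29
10^5 ≡ 32
10^7 ≡ 5
10^10 ≡ 30
10^14 ≡ 25
10^35 ≡ 1
So ord_71(10) = 35, hence |⟨10⟩| = 35.
[(Z/71Z)^× : ⟨10⟩] = 70/35 = 2.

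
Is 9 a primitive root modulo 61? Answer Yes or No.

φ(61) = 61 − 1 = 60 = 2^2 · 3 · 5.
9 is a primitive root mod 61 iff 9^(φ(61)/q) ≢ 1 for every prime q | φ(61), i.e. q ∈ {2, 3, 5}.
9^30 ≡ 1 (mod 61)  [q = 2: ≡ 1 ✗]
9^20 ≡ 1 (mod 61)  [q = 3: ≡ 1 ✗]
9^12 ≡ 20 (mod 61)  [q = 5: ≢ 1 ✓]
The check at q = 2 fails, so 9 generates a proper subgroup.

No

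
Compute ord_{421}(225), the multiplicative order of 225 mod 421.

The order of 225 must divide φ(421) = 421 − 1 = 420 = 2^2 · 3 · 5 · 7.
Divisors of 420: 1, 2, 3, 4, 5, 6, 7, 10, 12, 14, 15, 20, 21, 28, 30, 35, 42, 60, 70, 84, 105, 140, 210, 420.
Evaluate successive powers at the divisors of 420:
225^1 ≡ 225 (mod 421)
225^2 ≡ 105 (mod 421)
225^3 ≡ 49 (mod 421)
225^4 ≡ 79 (mod 421)
225^5 ≡ 93 (mod 421)
225^6 ≡ 296 (mod 421)
225^7 ≡ 82 (mod 421)
225^10 ≡ 229 (mod 421)
225^12 ≡ 48 (mod 421)
225^14 ≡ 409 (mod 421)
225^15 ≡ 247 (mod 421)
225^20 ≡ 237 (mod 421)
225^21 ≡ 279 (mod 421)
225^28 ≡ 144 (mod 421)
225^30 ≡ 385 (mod 421)
225^35 ≡ 20 (mod 421)
225^42 ≡ 377 (mod 421)
225^60 ≡ 33 (mod 421)
225^70 ≡ 400 (mod 421)
225^84 ≡ 252 (mod 421)
225^105 ≡ 1 (mod 421) ✓
The smallest such exponent is 105, so the order of 225 is 105.

105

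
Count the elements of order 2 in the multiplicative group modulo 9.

1

φ(9) = φ(3^2) = 3·(3−1) = 6 = 2 · 3.
(Z/9Z)^× is cyclic (|G| = 6); a cyclic group of order m has exactly φ(d) elements of each order d | m, and none otherwise.
2 | 6, and φ(2) = 2 − 1 = 1.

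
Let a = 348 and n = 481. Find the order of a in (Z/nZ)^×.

The order of 348 must divide φ(481) = φ(13·37) = (13−1)·(37−1) = 12·36 = 432 = 2^4 · 3^3.
Divisors of 432: 1, 2, 3, 4, 6, 8, 9, 12, 16, 18, 24, 27, 36, 48, 54, 72, 108, 144, 216, 432.
Evaluate successive powers at the divisors of 432:
348^1 ≡ 348
348^2 ≡ 373
348^3 ≡ 415
348^4 ≡ 120
348^6 ≡ 27
348^8 ≡ 451
348^9 ≡ 142
348^12 ≡ 248
348^16 ≡ 419
348^18 ≡ 443
348^24 ≡ 417
348^27 ≡ 376
348^36 ≡ 1
Hence ord(348) = 36.

36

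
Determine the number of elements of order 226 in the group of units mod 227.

112

φ(227) = 227 − 1 = 226 = 2 · 113.
In a cyclic group of order 226, there are φ(d) elements of order d for each divisor d of 226, and zero for non-divisors.
226 = 2 · 113 divides 226, and φ(226) = 112.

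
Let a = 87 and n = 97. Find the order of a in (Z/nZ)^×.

96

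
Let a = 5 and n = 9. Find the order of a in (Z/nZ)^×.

6

The order of 5 must divide φ(9) = φ(3^2) = 3·(3−1) = 6 = 2 · 3.
Divisors of 6: 1, 2, 3, 6.
Check 5^d mod 9 for each divisor in increasing order:
5^1 ≡ 5 (mod 9)
5^2 ≡ 7 (mod 9)
5^3 ≡ 8 (mod 9)
5^6 ≡ 1 (mod 9) ✓
The smallest such exponent is 6, so the order of 5 is 6.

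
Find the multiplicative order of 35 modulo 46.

11

The order of 35 must divide φ(46) = φ(2)·φ(23) = 1·22 = 22 = 2 · 11.
Divisors of 22: 1, 2, 11, 22.
Test each divisor d:
35^1 ≡ 35
35^2 ≡ 29
35^11 ≡ 1
Hence ord(35) = 11.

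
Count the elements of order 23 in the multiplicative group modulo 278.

22

φ(278) = φ(2)·φ(139) = 1·138 = 138 = 2 · 3 · 23.
In a cyclic group of order 138, there are φ(d) elements of order d for each divisor d of 138, and zero for non-divisors.
23 | 138, and φ(23) = 23 − 1 = 22.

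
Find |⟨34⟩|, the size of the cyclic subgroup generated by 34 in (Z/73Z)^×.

72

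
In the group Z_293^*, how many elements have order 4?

2

φ(293) = 293 − 1 = 292 = 2^2 · 73.
In a cyclic group of order 292, there are φ(d) elements of order d for each divisor d of 292, and zero for non-divisors.
4 = 2^2 divides 292, and φ(4) = 2.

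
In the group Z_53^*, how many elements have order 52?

24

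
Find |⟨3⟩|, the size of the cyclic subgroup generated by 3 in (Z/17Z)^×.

By Lagrange's theorem, ord_17(3) divides φ(17) = 17 − 1 = 16 = 2^4.
Divisors of 16: 1, 2, 4, 8, 16.
Evaluate successive powers at the divisors of 16:
3^1 ≡ 3 (mod 17)
3^2 ≡ 9 (mod 17)
3^4 ≡ 13 (mod 17)
3^8 ≡ 16 (mod 17)
3^16 ≡ 1 (mod 17) ✓
The smallest such exponent is 16, so the order of 3 is 16.

16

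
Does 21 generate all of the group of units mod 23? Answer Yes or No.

Yes

φ(23) = 23 − 1 = 22 = 2 · 11.
21 is a primitive root mod 23 iff 21^(φ(23)/q) ≢ 1 for every prime q | φ(23), i.e. q ∈ {2, 11}.
21^11 ≡ 22 (mod 23)  [q = 2: ≢ 1 ✓]
21^2 ≡ 4 (mod 23)  [q = 11: ≢ 1 ✓]
All checks pass, so 21 has order 22 and is a primitive root modulo 23.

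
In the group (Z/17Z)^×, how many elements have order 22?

0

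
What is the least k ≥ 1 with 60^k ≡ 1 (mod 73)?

The order of 60 must divide φ(73) = 73 − 1 = 72 = 2^3 · 3^2.
Divisors of 72: 1, 2, 3, 4, 6, 8, 9, 12, 18, 24, 36, 72.
Compute 60^d (mod 73) for the divisors d until we hit 1:
60^1 ≡ 60
60^2 ≡ 23
60^3 ≡ 66
60^4 ≡ 18
60^6 ≡ 49
60^8 ≡ 32
60^9 ≡ 22
60^12 ≡ 65
60^18 ≡ 46
60^24 ≡ 64
60^36 ≡ 72
60^72 ≡ 1
Therefore the multiplicative order of 60 modulo 73 is 72.

72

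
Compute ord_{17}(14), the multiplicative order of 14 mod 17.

Since 14 ∈ (Z/17Z)^×, its order divides φ(17) = 17 − 1 = 16 = 2^4.
Divisors of 16: 1, 2, 4, 8, 16.
Compute 14^d (mod 17) for the divisors d until we hit 1:
14^1 ≡ 14
14^2 ≡ 9
14^4 ≡ 13
14^8 ≡ 16
14^16 ≡ 1
The smallest such exponent is 16, so the order of 14 is 16.

16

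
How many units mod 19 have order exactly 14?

0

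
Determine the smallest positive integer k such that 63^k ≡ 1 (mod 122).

60

ord(63) | φ(122) = φ(2)·φ(61) = 1·60 = 60 = 2^2 · 3 · 5.
Divisors of 60: 1, 2, 3, 4, 5, 6, 10, 12, 15, 20, 30, 60.
Evaluate successive powers at the divisors of 60:
63^1 ≡ 63 (mod 122)
63^2 ≡ 65 (mod 122)
63^3 ≡ 69 (mod 122)
63^4 ≡ 77 (mod 122)
63^5 ≡ 93 (mod 122)
63^6 ≡ 3 (mod 122)
63^10 ≡ 109 (mod 122)
63^12 ≡ 9 (mod 122)
63^15 ≡ 11 (mod 122)
63^20 ≡ 47 (mod 122)
63^30 ≡ 121 (mod 122)
63^60 ≡ 1 (mod 122) ✓
Hence ord(63) = 60.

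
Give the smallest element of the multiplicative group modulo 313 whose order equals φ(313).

φ(313) = 313 − 1 = 312 = 2^3 · 3 · 13.
Test candidates g = 2, 3, … against the prime factors q ∈ {2, 3, 13} of φ(313): g is a generator iff g^(312/q) ≢ 1 for every such q.
g = 2: 2^156 ≡ 1 — hits 1, so not a primitive root.
g = 3: 3^156 ≡ 1 — hits 1, so not a primitive root.
g = 4: 4^156 ≡ 1 — hits 1, so not a primitive root.
g = 5: 5^156 ≡ 312; 5^104 ≡ 1 — hits 1, so not a primitive root.
g = 6: 6^156 ≡ 1 — hits 1, so not a primitive root.
g = 7: 7^156 ≡ 312; 7^104 ≡ 1 — hits 1, so not a primitive root.
g = 8: 8^156 ≡ 1 — hits 1, so not a primitive root.
g = 9: 9^156 ≡ 1 — hits 1, so not a primitive root.
g = 10: 10^156 ≡ 312; 10^104 ≡ 214; 10^24 ≡ 103 — none is 1, so 10 is a primitive root.
The smallest primitive root modulo 313 is 10.

10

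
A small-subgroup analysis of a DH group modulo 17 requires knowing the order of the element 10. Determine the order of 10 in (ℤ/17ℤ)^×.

16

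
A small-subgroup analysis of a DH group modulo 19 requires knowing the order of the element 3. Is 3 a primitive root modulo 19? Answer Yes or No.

Yes

φ(19) = 19 − 1 = 18 = 2 · 3^2.
3 is a primitive root mod 19 iff 3^(φ(19)/q) ≢ 1 for every prime q | φ(19), i.e. q ∈ {2, 3}.
3^9 ≡ 18 (mod 19)  [q = 2: ≢ 1 ✓]
3^6 ≡ 7 (mod 19)  [q = 3: ≢ 1 ✓]
All checks pass, so 3 has order 18 and is a primitive root modulo 19.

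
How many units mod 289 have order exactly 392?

0

φ(289) = φ(17^2) = 17·(17−1) = 272 = 2^4 · 17.
(Z/289Z)^× is cyclic (|G| = 272); a cyclic group of order m has exactly φ(d) elements of each order d | m, and none otherwise.
392 does not divide 272, so no element of (Z/289Z)^× has order 392.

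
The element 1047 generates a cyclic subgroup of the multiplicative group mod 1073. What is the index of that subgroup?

12

The order of 1047 must divide φ(1073) = φ(29·37) = (29−1)·(37−1) = 28·36 = 1008 = 2^4 · 3^2 · 7.
Divisors of 1008: 1, 2, 3, 4, 6, 7, 8, 9, 12, 14, 16, 18, 21, 24, 28, 36, 42, 48, 56, 63, 72, 84, 112, 126, 144, 168, 252, 336, 504, 1008.
Evaluate successive powers at the divisors of 1008:
1047^1 ≡ 1047 (mod 1073)
1047^2 ≡ 676 (mod 1073)
1047^3 ≡ 665 (mod 1073)
1047^4 ≡ 951 (mod 1073)
1047^6 ≡ 149 (mod 1073)
1047^7 ≡ 418 (mod 1073)
1047^8 ≡ 935 (mod 1073)
1047^9 ≡ 369 (mod 1073)
1047^12 ≡ 741 (mod 1073)
1047^14 ≡ 898 (mod 1073)
1047^16 ≡ 803 (mod 1073)
1047^18 ≡ 963 (mod 1073)
1047^21 ≡ 887 (mod 1073)
1047^24 ≡ 778 (mod 1073)
1047^28 ≡ 581 (mod 1073)
1047^36 ≡ 297 (mod 1073)
1047^42 ≡ 260 (mod 1073)
1047^48 ≡ 112 (mod 1073)
1047^56 ≡ 639 (mod 1073)
1047^63 ≡ 998 (mod 1073)
1047^72 ≡ 223 (mod 1073)
1047^84 ≡ 1 (mod 1073) ✓
So ord_1073(1047) = 84, hence |⟨1047⟩| = 84.
Index = |(Z/1073Z)^×| / |⟨1047⟩| = 1008 / 84 = 12.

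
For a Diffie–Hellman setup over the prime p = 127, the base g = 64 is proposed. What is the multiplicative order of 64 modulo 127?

ord(64) | φ(127) = 127 − 1 = 126 = 2 · 3^2 · 7.
Divisors of 126: 1, 2, 3, 6, 7, 9, 14, 18, 21, 42, 63, 126.
Test each divisor d:
64^1 ≡ 64 (mod 127)
64^2 ≡ 32 (mod 127)
64^3 ≡ 16 (mod 127)
64^6 ≡ 2 (mod 127)
64^7 ≡ 1 (mod 127) ✓
The smallest such exponent is 7, so the order of 64 is 7.

7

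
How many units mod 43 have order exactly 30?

0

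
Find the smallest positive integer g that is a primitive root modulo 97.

φ(97) = 97 − 1 = 96 = 2^5 · 3.
g is a primitive root iff g^(96/q) ≢ 1 (mod 97) for each prime q ∈ {2, 3}.
g = 2: 2^48 ≡ 1 — hits 1, so not a primitive root.
g = 3: 3^48 ≡ 1 — hits 1, so not a primitive root.
g = 4: 4^48 ≡ 1 — hits 1, so not a primitive root.
g = 5: 5^48 ≡ 96; 5^32 ≡ 35 — none is 1, so 5 is a primitive root.
Hence the least primitive root of 97 is 5.

5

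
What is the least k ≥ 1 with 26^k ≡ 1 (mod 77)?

ord(26) | φ(77) = φ(7·11) = (7−1)·(11−1) = 6·10 = 60 = 2^2 · 3 · 5.
Divisors of 60: 1, 2, 3, 4, 5, 6, 10, 12, 15, 20, 30, 60.
Evaluate successive powers at the divisors of 60:
26^1 ≡ 26 (mod 77)
26^2 ≡ 60 (mod 77)
26^3 ≡ 20 (mod 77)
26^4 ≡ 58 (mod 77)
26^5 ≡ 45 (mod 77)
26^6 ≡ 15 (mod 77)
26^10 ≡ 23 (mod 77)
26^12 ≡ 71 (mod 77)
26^15 ≡ 34 (mod 77)
26^20 ≡ 67 (mod 77)
26^30 ≡ 1 (mod 77) ✓
The smallest such exponent is 30, so the order of 26 is 30.

30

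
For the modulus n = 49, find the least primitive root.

φ(49) = φ(7^2) = 7·(7−1) = 42 = 2 · 3 · 7.
Test candidates g = 2, 3, … against the prime factors q ∈ {2, 3, 7} of φ(49): g is a generator iff g^(42/q) ≢ 1 for every such q.
g = 2: 2^21 ≡ 1 — hits 1, so not a primitive root.
g = 3: 3^21 ≡ 48; 3^14 ≡ 30; 3^6 ≡ 43 — none is 1, so 3 is a primitive root.
So 3 is the smallest generator of (Z/49Z)^×.

3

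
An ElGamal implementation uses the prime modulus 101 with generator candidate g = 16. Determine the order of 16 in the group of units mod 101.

25

The order of 16 must divide φ(101) = 101 − 1 = 100 = 2^2 · 5^2.
Divisors of 100: 1, 2, 4, 5, 10, 20, 25, 50, 100.
Check 16^d mod 101 for each divisor in increasing order:
16^1 ≡ 16
16^2 ≡ 54
16^4 ≡ 88
16^5 ≡ 95
16^10 ≡ 36
16^20 ≡ 84
16^25 ≡ 1
Hence ord(16) = 25.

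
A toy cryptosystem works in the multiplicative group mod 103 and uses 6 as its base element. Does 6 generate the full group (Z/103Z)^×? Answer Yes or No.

φ(103) = 103 − 1 = 102 = 2 · 3 · 17.
Test 6^(102/q) mod 103 for each prime factor q of 102:
6^51 ≡ 102 (mod 103)  [q = 2: ≢ 1 ✓]
6^34 ≡ 46 (mod 103)  [q = 3: ≢ 1 ✓]
6^6 ≡ 100 (mod 103)  [q = 17: ≢ 1 ✓]
Every test exponent gives a nontrivial residue, hence 6 generates the full group.

Yes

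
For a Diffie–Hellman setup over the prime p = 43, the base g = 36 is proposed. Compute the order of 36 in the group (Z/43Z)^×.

3

ord(36) | φ(43) = 43 − 1 = 42 = 2 · 3 · 7.
Divisors of 42: 1, 2, 3, 6, 7, 14, 21, 42.
Evaluate successive powers at the divisors of 42:
36^1 ≡ 36
36^2 ≡ 6
36^3 ≡ 1
The smallest such exponent is 3, so the order of 36 is 3.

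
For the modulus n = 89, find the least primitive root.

3

φ(89) = 89 − 1 = 88 = 2^3 · 11.
g is a primitive root iff g^(88/q) ≢ 1 (mod 89) for each prime q ∈ {2, 11}.
g = 2: 2^44 ≡ 1 — hits 1, so not a primitive root.
g = 3: 3^44 ≡ 88; 3^8 ≡ 64 — none is 1, so 3 is a primitive root.
Hence the least primitive root of 89 is 3.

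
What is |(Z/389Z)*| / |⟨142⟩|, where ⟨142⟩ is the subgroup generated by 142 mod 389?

ord(142) | φ(389) = 389 − 1 = 388 = 2^2 · 97.
Divisors of 388: 1, 2, 4, 97, 194, 388.
Check 142^d mod 389 for each divisor in increasing order:
142^1 ≡ 142 (mod 389)
142^2 ≡ 325 (mod 389)
142^4 ≡ 206 (mod 389)
142^97 ≡ 1 (mod 389) ✓
The order of 142 is 97, so the subgroup it generates has 97 elements.
[(Z/389Z)^× : ⟨142⟩] = 388/97 = 4.

4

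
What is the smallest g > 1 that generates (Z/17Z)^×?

3

φ(17) = 17 − 1 = 16 = 2^4.
g is a primitive root iff g^(16/q) ≢ 1 (mod 17) for each prime q ∈ {2}.
g = 2: 2^8 ≡ 1 — hits 1, so not a primitive root.
g = 3: 3^8 ≡ 16 — none is 1, so 3 is a primitive root.
So 3 is the smallest generator of (Z/17Z)^×.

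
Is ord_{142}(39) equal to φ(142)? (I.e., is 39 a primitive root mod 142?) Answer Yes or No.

No

φ(142) = φ(2)·φ(71) = 1·70 = 70 = 2 · 5 · 7.
Test 39^(70/q) mod 142 for each prime factor q of 70:
39^35 ≡ 141 (mod 142)  [q = 2: ≢ 1 ✓]
39^14 ≡ 1 (mod 142)  [q = 5: ≡ 1 ✗]
39^10 ≡ 37 (mod 142)  [q = 7: ≢ 1 ✓]
The check at q = 5 fails, so 39 generates a proper subgroup.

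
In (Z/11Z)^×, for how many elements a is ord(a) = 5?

4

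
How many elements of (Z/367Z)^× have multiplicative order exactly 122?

60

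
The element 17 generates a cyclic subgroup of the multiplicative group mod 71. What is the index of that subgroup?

7

By Lagrange's theorem, ord_71(17) divides φ(71) = 71 − 1 = 70 = 2 · 5 · 7.
Divisors of 70: 1, 2, 5, 7, 10, 14, 35, 70.
Evaluate successive powers at the divisors of 70:
17^1 ≡ 17 (mod 71)
17^2 ≡ 5 (mod 71)
17^5 ≡ 70 (mod 71)
17^7 ≡ 66 (mod 71)
17^10 ≡ 1 (mod 71) ✓
The order of 17 is 10, so the subgroup it generates has 10 elements.
The index is φ(71) / ord(17) = 70 / 10 = 7.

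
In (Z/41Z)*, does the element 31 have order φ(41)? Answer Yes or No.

No

φ(41) = 41 − 1 = 40 = 2^3 · 5.
Test 31^(40/q) mod 41 for each prime factor q of 40:
31^20 ≡ 1 (mod 41)  [q = 2: ≡ 1 ✗]
31^8 ≡ 16 (mod 41)  [q = 5: ≢ 1 ✓]
The check at q = 2 fails, so 31 generates a proper subgroup.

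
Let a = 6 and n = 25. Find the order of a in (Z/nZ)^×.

By Lagrange's theorem, ord_25(6) divides φ(25) = φ(5^2) = 5·(5−1) = 20 = 2^2 · 5.
Divisors of 20: 1, 2, 4, 5, 10, 20.
Evaluate successive powers at the divisors of 20:
6^1 ≡ 6 (mod 25)
6^2 ≡ 11 (mod 25)
6^4 ≡ 21 (mod 25)
6^5 ≡ 1 (mod 25) ✓
The smallest such exponent is 5, so the order of 6 is 5.

5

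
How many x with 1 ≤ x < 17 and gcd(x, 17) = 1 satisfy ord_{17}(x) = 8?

4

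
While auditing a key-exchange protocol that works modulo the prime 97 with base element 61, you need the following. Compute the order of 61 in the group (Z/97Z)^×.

3

The order of 61 must divide φ(97) = 97 − 1 = 96 = 2^5 · 3.
Divisors of 96: 1, 2, 3, 4, 6, 8, 12, 16, 24, 32, 48, 96.
Check 61^d mod 97 for each divisor in increasing order:
61^1 ≡ 61
61^2 ≡ 35
61^3 ≡ 1
The smallest such exponent is 3, so the order of 61 is 3.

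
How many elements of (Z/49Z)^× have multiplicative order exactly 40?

0

φ(49) = φ(7^2) = 7·(7−1) = 42 = 2 · 3 · 7.
(Z/49Z)^× is cyclic (|G| = 42); a cyclic group of order m has exactly φ(d) elements of each order d | m, and none otherwise.
40 does not divide 42, so no element of (Z/49Z)^× has order 40.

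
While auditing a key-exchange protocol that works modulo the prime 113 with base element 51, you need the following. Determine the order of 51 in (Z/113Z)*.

56

ord(51) | φ(113) = 113 − 1 = 112 = 2^4 · 7.
Divisors of 112: 1, 2, 4, 7, 8, 14, 16, 28, 56, 112.
Evaluate successive powers at the divisors of 112:
51^1 ≡ 51
51^2 ≡ 2
51^4 ≡ 4
51^7 ≡ 69
51^8 ≡ 16
51^14 ≡ 15
51^16 ≡ 30
51^28 ≡ 112
51^56 ≡ 1
Therefore the multiplicative order of 51 modulo 113 is 56.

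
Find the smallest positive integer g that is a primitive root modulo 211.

2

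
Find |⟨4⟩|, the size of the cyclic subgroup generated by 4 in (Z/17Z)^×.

4

Since 4 ∈ (Z/17Z)^×, its order divides φ(17) = 17 − 1 = 16 = 2^4.
Divisors of 16: 1, 2, 4, 8, 16.
Evaluate successive powers at the divisors of 16:
4^1 ≡ 4
4^2 ≡ 16
4^4 ≡ 1
So ord_17(4) = 4.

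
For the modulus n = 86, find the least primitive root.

3

φ(86) = φ(2)·φ(43) = 1·42 = 42 = 2 · 3 · 7.
Test candidates g = 2, 3, … against the prime factors q ∈ {2, 3, 7} of φ(86): g is a generator iff g^(42/q) ≢ 1 for every such q.
g = 2: gcd(2, 86) = 2 > 1, not a unit — skip.
g = 3: 3^21 ≡ 85; 3^14 ≡ 79; 3^6 ≡ 41 — none is 1, so 3 is a primitive root.
The smallest primitive root modulo 86 is 3.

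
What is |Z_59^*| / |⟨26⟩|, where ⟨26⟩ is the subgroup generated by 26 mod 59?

The order of 26 must divide φ(59) = 59 − 1 = 58 = 2 · 29.
Divisors of 58: 1, 2, 29, 58.
Evaluate successive powers at the divisors of 58:
26^1 ≡ 26
26^2 ≡ 27
26^29 ≡ 1
Thus |⟨26⟩| = ord(26) = 29.
[(Z/59Z)^× : ⟨26⟩] = 58/29 = 2.

2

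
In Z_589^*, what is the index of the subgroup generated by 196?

Since 196 ∈ (Z/589Z)^×, its order divides φ(589) = φ(19·31) = (19−1)·(31−1) = 18·30 = 540 = 2^2 · 3^3 · 5.
Divisors of 540: 1, 2, 3, 4, 5, 6, 9, 10, 12, 15, 18, 20, 27, 30, 36, 45, 54, 60, 90, 108, 135, 180, 270, 540.
Check 196^d mod 589 for each divisor in increasing order:
196^1 ≡ 196 (mod 589)
196^2 ≡ 131 (mod 589)
196^3 ≡ 349 (mod 589)
196^4 ≡ 80 (mod 589)
196^5 ≡ 366 (mod 589)
196^6 ≡ 467 (mod 589)
196^9 ≡ 419 (mod 589)
196^10 ≡ 253 (mod 589)
196^12 ≡ 159 (mod 589)
196^15 ≡ 125 (mod 589)
196^18 ≡ 39 (mod 589)
196^20 ≡ 397 (mod 589)
196^27 ≡ 438 (mod 589)
196^30 ≡ 311 (mod 589)
196^36 ≡ 343 (mod 589)
196^45 ≡ 1 (mod 589) ✓
Thus |⟨196⟩| = ord(196) = 45.
[(Z/589Z)^× : ⟨196⟩] = 540/45 = 12.

12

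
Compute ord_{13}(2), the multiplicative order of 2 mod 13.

12

ord(2) | φ(13) = 13 − 1 = 12 = 2^2 · 3.
Divisors of 12: 1, 2, 3, 4, 6, 12.
Compute 2^d (mod 13) for the divisors d until we hit 1:
2^1 ≡ 2 (mod 13)
2^2 ≡ 4 (mod 13)
2^3 ≡ 8 (mod 13)
2^4 ≡ 3 (mod 13)
2^6 ≡ 12 (mod 13)
2^12 ≡ 1 (mod 13) ✓
Therefore the multiplicative order of 2 modulo 13 is 12.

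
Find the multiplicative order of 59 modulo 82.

5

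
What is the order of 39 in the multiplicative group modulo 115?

ord(39) | φ(115) = φ(5·23) = (5−1)·(23−1) = 4·22 = 88 = 2^3 · 11.
Divisors of 88: 1, 2, 4, 8, 11, 22, 44, 88.
Compute 39^d (mod 115) for the divisors d until we hit 1:
39^1 ≡ 39 (mod 115)
39^2 ≡ 26 (mod 115)
39^4 ≡ 101 (mod 115)
39^8 ≡ 81 (mod 115)
39^11 ≡ 24 (mod 115)
39^22 ≡ 1 (mod 115) ✓
Hence ord(39) = 22.

22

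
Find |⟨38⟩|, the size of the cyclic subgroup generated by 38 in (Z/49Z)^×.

42

ord(38) | φ(49) = φ(7^2) = 7·(7−1) = 42 = 2 · 3 · 7.
Divisors of 42: 1, 2, 3, 6, 7, 14, 21, 42.
Compute 38^d (mod 49) for the divisors d until we hit 1:
38^1 ≡ 38
38^2 ≡ 23
38^3 ≡ 41
38^6 ≡ 15
38^7 ≡ 31
38^14 ≡ 30
38^21 ≡ 48
38^42 ≡ 1
The smallest such exponent is 42, so the order of 38 is 42.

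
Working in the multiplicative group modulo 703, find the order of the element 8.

12

Since 8 ∈ (Z/703Z)^×, its order divides φ(703) = φ(19·37) = (19−1)·(37−1) = 18·36 = 648 = 2^3 · 3^4.
Divisors of 648: 1, 2, 3, 4, 6, 8, 9, 12, 18, 24, 27, 36, 54, 72, 81, 108, 162, 216, 324, 648.
Evaluate successive powers at the divisors of 648:
8^1 ≡ 8
8^2 ≡ 64
8^3 ≡ 512
8^4 ≡ 581
8^6 ≡ 628
8^8 ≡ 121
8^9 ≡ 265
8^12 ≡ 1
Hence ord(8) = 12.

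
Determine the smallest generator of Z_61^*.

2

φ(61) = 61 − 1 = 60 = 2^2 · 3 · 5.
Test candidates g = 2, 3, … against the prime factors q ∈ {2, 3, 5} of φ(61): g is a generator iff g^(60/q) ≢ 1 for every such q.
g = 2: 2^30 ≡ 60; 2^20 ≡ 47; 2^12 ≡ 9 — none is 1, so 2 is a primitive root.
Hence the least primitive root of 61 is 2.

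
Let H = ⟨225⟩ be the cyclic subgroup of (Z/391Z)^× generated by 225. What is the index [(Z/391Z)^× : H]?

8

The order of 225 must divide φ(391) = φ(17·23) = (17−1)·(23−1) = 16·22 = 352 = 2^5 · 11.
Divisors of 352: 1, 2, 4, 8, 11, 16, 22, 32, 44, 88, 176, 352.
Test each divisor d:
225^1 ≡ 225 (mod 391)
225^2 ≡ 186 (mod 391)
225^4 ≡ 188 (mod 391)
225^8 ≡ 154 (mod 391)
225^11 ≡ 47 (mod 391)
225^16 ≡ 256 (mod 391)
225^22 ≡ 254 (mod 391)
225^32 ≡ 239 (mod 391)
225^44 ≡ 1 (mod 391) ✓
So ord_391(225) = 44, hence |⟨225⟩| = 44.
Index = |(Z/391Z)^×| / |⟨225⟩| = 352 / 44 = 8.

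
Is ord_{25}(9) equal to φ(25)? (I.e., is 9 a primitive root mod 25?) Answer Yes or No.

No

φ(25) = φ(5^2) = 5·(5−1) = 20 = 2^2 · 5.
It suffices to check that the order of 9 is not a proper divisor of 20: compute 9^(20/q) for q ∈ {2, 5}.
9^10 ≡ 1 (mod 25)  [q = 2: ≡ 1 ✗]
9^4 ≡ 11 (mod 25)  [q = 5: ≢ 1 ✓]
Since 9^10 ≡ 1, the order of 9 divides 10 < 20, so 9 is not a primitive root.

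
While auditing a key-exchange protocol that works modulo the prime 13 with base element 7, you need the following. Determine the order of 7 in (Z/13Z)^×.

12

Since 7 ∈ (Z/13Z)^×, its order divides φ(13) = 13 − 1 = 12 = 2^2 · 3.
Divisors of 12: 1, 2, 3, 4, 6, 12.
Compute 7^d (mod 13) for the divisors d until we hit 1:
7^1 ≡ 7
7^2 ≡ 10
7^3 ≡ 5
7^4 ≡ 9
7^6 ≡ 12
7^12 ≡ 1
Therefore the multiplicative order of 7 modulo 13 is 12.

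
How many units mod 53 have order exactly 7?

0

φ(53) = 53 − 1 = 52 = 2^2 · 13.
Since (Z/53Z)^× is cyclic of order 52, the number of elements of order d is φ(d) when d | 52 and 0 otherwise.
Since 7 ∤ 52, the count is 0.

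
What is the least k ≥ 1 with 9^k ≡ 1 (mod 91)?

By Lagrange's theorem, ord_91(9) divides φ(91) = φ(7·13) = (7−1)·(13−1) = 6·12 = 72 = 2^3 · 3^2.
Divisors of 72: 1, 2, 3, 4, 6, 8, 9, 12, 18, 24, 36, 72.
Compute 9^d (mod 91) for the divisors d until we hit 1:
9^1 ≡ 9 (mod 91)
9^2 ≡ 81 (mod 91)
9^3 ≡ 1 (mod 91) ✓
Therefore the multiplicative order of 9 modulo 91 is 3.

3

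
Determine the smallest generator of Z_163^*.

2

φ(163) = 163 − 1 = 162 = 2 · 3^4.
Test candidates g = 2, 3, … against the prime factors q ∈ {2, 3} of φ(163): g is a generator iff g^(162/q) ≢ 1 for every such q.
g = 2: 2^81 ≡ 162; 2^54 ≡ 104 — none is 1, so 2 is a primitive root.
So 2 is the smallest generator of (Z/163Z)^×.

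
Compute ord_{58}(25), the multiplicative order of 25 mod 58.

7

Since 25 ∈ (Z/58Z)^×, its order divides φ(58) = φ(2)·φ(29) = 1·28 = 28 = 2^2 · 7.
Divisors of 28: 1, 2, 4, 7, 14, 28.
Check 25^d mod 58 for each divisor in increasing order:
25^1 ≡ 25 (mod 58)
25^2 ≡ 45 (mod 58)
25^4 ≡ 53 (mod 58)
25^7 ≡ 1 (mod 58) ✓
So ord_58(25) = 7.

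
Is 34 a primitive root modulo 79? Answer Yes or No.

Yes

φ(79) = 79 − 1 = 78 = 2 · 3 · 13.
Test 34^(78/q) mod 79 for each prime factor q of 78:
34^39 ≡ 78 (mod 79)  [q = 2: ≢ 1 ✓]
34^26 ≡ 23 (mod 79)  [q = 3: ≢ 1 ✓]
34^6 ≡ 22 (mod 79)  [q = 13: ≢ 1 ✓]
Every test exponent gives a nontrivial residue, hence 34 generates the full group.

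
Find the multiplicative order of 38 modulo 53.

By Lagrange's theorem, ord_53(38) divides φ(53) = 53 − 1 = 52 = 2^2 · 13.
Divisors of 52: 1, 2, 4, 13, 26, 52.
Compute 38^d (mod 53) for the divisors d until we hit 1:
38^1 ≡ 38 (mod 53)
38^2 ≡ 13 (mod 53)
38^4 ≡ 10 (mod 53)
38^13 ≡ 52 (mod 53)
38^26 ≡ 1 (mod 53) ✓
So ord_53(38) = 26.

26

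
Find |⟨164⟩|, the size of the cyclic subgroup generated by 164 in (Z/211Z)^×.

The order of 164 must divide φ(211) = 211 − 1 = 210 = 2 · 3 · 5 · 7.
Divisors of 210: 1, 2, 3, 5, 6, 7, 10, 14, 15, 21, 30, 35, 42, 70, 105, 210.
Check 164^d mod 211 for each divisor in increasing order:
164^1 ≡ 164
164^2 ≡ 99
164^3 ≡ 200
164^5 ≡ 177
164^6 ≡ 121
164^7 ≡ 10
164^10 ≡ 101
164^14 ≡ 100
164^15 ≡ 153
164^21 ≡ 156
164^30 ≡ 199
164^35 ≡ 197
164^42 ≡ 71
164^70 ≡ 196
164^105 ≡ 210
164^210 ≡ 1
The smallest such exponent is 210, so the order of 164 is 210.

210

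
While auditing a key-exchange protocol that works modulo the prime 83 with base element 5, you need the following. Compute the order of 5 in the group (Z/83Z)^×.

82

ord(5) | φ(83) = 83 − 1 = 82 = 2 · 41.
Divisors of 82: 1, 2, 41, 82.
Compute 5^d (mod 83) for the divisors d until we hit 1:
5^1 ≡ 5 (mod 83)
5^2 ≡ 25 (mod 83)
5^41 ≡ 82 (mod 83)
5^82 ≡ 1 (mod 83) ✓
So ord_83(5) = 82.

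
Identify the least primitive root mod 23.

5

φ(23) = 23 − 1 = 22 = 2 · 11.
g is a primitive root iff g^(22/q) ≢ 1 (mod 23) for each prime q ∈ {2, 11}.
g = 2: 2^11 ≡ 1 — hits 1, so not a primitive root.
g = 3: 3^11 ≡ 1 — hits 1, so not a primitive root.
g = 4: 4^11 ≡ 1 — hits 1, so not a primitive root.
g = 5: 5^11 ≡ 22; 5^2 ≡ 2 — none is 1, so 5 is a primitive root.
The smallest primitive root modulo 23 is 5.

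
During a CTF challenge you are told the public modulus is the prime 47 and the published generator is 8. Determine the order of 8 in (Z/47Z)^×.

The order of 8 must divide φ(47) = 47 − 1 = 46 = 2 · 23.
Divisors of 46: 1, 2, 23, 46.
Evaluate successive powers at the divisors of 46:
8^1 ≡ 8 (mod 47)
8^2 ≡ 17 (mod 47)
8^23 ≡ 1 (mod 47) ✓
The smallest such exponent is 23, so the order of 8 is 23.

23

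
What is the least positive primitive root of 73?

5

φ(73) = 73 − 1 = 72 = 2^3 · 3^2.
Test candidates g = 2, 3, … against the prime factors q ∈ {2, 3} of φ(73): g is a generator iff g^(72/q) ≢ 1 for every such q.
g = 2: 2^36 ≡ 1 — hits 1, so not a primitive root.
g = 3: 3^36 ≡ 1 — hits 1, so not a primitive root.
g = 4: 4^36 ≡ 1 — hits 1, so not a primitive root.
g = 5: 5^36 ≡ 72; 5^24 ≡ 8 — none is 1, so 5 is a primitive root.
So 5 is the smallest generator of (Z/73Z)^×.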